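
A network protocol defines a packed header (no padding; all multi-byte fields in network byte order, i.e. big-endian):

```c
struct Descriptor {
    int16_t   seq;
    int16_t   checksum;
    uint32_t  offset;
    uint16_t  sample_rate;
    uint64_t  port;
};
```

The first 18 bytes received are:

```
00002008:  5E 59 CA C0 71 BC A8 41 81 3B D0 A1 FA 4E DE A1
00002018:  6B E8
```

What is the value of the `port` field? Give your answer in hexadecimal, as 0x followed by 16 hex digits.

`port` follows `seq` (2 B), `checksum` (2 B), `offset` (4 B), `sample_rate` (2 B), so it starts at offset 2 + 2 + 4 + 2 = 10 and occupies 8 bytes.
Bytes at offsets 10..17: D0 A1 FA 4E DE A1 6B E8.
In big-endian order the high byte comes first in memory.
The bytes are already most-significant first: 0xD0A1FA4EDEA16BE8.

0xD0A1FA4EDEA16BE8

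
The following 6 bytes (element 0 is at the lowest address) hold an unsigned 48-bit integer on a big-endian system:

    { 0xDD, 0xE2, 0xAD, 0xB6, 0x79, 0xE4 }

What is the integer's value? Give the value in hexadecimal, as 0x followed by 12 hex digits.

0xDDE2ADB679E4

In big-endian order the high byte comes first in memory.
The bytes are already most-significant first: 0xDDE2ADB679E4.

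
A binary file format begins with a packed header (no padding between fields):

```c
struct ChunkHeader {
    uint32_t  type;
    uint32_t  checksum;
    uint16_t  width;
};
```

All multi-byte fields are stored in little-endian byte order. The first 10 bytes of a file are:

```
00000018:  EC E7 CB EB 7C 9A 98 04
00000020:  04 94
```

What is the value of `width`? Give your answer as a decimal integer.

37892

`width` follows `type` (4 B), `checksum` (4 B), so it starts at offset 4 + 4 = 8 and occupies 2 bytes.
Bytes at offsets 8..9: 04 94.
Little-endian stores the least-significant byte at the lowest address.
Reassemble most-significant byte first: 94 04 → 0x9404.
0x9404 = 37892.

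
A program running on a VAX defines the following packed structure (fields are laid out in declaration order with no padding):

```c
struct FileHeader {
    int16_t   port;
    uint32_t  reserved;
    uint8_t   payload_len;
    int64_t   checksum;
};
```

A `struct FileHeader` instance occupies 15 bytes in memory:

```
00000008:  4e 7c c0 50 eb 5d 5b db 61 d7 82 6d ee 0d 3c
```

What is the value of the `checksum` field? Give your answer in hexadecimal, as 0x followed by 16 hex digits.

`checksum` follows `port` (2 B), `reserved` (4 B), `payload_len` (1 B), so it starts at offset 2 + 4 + 1 = 7 and occupies 8 bytes.
Bytes at offsets 7..14: DB 61 D7 82 6D EE 0D 3C.
Little-endian: lowest address holds the least-significant byte.
Reassemble most-significant byte first: 3C 0D EE 6D 82 D7 61 DB → 0x3C0DEE6D82D761DB.

0x3C0DEE6D82D761DB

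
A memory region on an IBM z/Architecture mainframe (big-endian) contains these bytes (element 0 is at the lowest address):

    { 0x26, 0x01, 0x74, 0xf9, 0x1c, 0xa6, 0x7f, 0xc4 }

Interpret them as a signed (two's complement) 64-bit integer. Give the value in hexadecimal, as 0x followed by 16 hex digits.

Big-endian: lowest address holds the most-significant byte.
The bytes are already most-significant first: 0x260174F91CA67FC4.

0x260174F91CA67FC4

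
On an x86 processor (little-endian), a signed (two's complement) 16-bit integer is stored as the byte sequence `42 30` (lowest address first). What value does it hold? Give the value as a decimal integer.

Little-endian: lowest address holds the least-significant byte.
Reassemble most-significant byte first: 30 42 → 0x3042.
0x3042 = 12354.

12354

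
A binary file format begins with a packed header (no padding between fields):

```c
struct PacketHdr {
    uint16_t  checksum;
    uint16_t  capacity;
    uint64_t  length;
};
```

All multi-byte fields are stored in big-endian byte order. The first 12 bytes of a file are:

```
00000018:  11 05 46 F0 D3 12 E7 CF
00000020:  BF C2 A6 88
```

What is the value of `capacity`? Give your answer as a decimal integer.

`capacity` follows `checksum` (2 bytes), so it starts at byte offset 2 and occupies 2 bytes.
Bytes at offsets 2..3: 46 F0.
In big-endian order the high byte comes first in memory.
The bytes are already most-significant first: 0x46F0.
0x46F0 = 18160.

18160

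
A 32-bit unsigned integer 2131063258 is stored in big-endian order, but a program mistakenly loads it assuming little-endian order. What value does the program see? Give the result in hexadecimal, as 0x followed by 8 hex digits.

0xDA71057F

2131063258 in 32-bit hexadecimal is 0x7F0571DA.
Stored big-endian, the bytes at ascending addresses are 7F 05 71 DA.
Read back as little-endian, the first byte is least significant, giving 0xDA71057F.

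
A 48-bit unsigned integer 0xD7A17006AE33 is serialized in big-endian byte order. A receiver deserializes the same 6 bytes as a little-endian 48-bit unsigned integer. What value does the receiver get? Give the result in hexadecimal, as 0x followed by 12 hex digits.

0x33AE0670A1D7

Stored big-endian, the bytes at ascending addresses are D7 A1 70 06 AE 33.
Read back as little-endian, the first byte is least significant, giving 0x33AE0670A1D7.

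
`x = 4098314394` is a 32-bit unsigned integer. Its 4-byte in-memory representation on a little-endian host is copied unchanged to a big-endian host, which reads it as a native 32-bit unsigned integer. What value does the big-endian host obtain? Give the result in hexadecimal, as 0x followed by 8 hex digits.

4098314394 in 32-bit hexadecimal is 0xF447509A.
Stored little-endian, the bytes at ascending addresses are 9A 50 47 F4.
Read back as big-endian, the last byte is least significant, giving 0x9A5047F4.

0x9A5047F4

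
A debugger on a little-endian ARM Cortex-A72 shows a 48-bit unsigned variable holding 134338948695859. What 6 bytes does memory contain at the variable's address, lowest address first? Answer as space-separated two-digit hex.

33 07 51 39 2E 7A

134338948695859 in hexadecimal, padded to 48 bits, is 0x7A2E39510733.
Split into bytes (most-significant first): 7A 2E 39 51 07 33.
In little-endian order the low byte comes first in memory.
So at ascending addresses the bytes are 33 07 51 39 2E 7A.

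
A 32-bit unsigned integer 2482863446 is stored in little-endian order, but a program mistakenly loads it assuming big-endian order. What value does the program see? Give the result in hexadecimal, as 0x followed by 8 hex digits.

2482863446 in 32-bit hexadecimal is 0x93FD7D56.
Stored little-endian, the bytes at ascending addresses are 56 7D FD 93.
Read back as big-endian, the last byte is least significant, giving 0x567DFD93.

0x567DFD93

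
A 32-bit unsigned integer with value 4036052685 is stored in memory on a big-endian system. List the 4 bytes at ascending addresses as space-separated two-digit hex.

F0 91 46 CD

4036052685 in hexadecimal, padded to 32 bits, is 0xF09146CD.
Split into bytes (most-significant first): F0 91 46 CD.
Big-endian: lowest address holds the most-significant byte.
So the memory order matches the most-significant-first order: F0 91 46 CD.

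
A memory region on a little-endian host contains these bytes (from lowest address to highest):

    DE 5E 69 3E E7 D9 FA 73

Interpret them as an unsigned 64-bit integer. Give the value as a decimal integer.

Little-endian stores the least-significant byte at the lowest address.
Reassemble most-significant byte first: 73 FA D9 E7 3E 69 5E DE → 0x73FAD9E73E695EDE.
0x73FAD9E73E695EDE = 8357231645747142366.

8357231645747142366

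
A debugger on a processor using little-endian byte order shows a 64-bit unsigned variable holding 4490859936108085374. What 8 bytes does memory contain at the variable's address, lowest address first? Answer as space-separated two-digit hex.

7E 80 C1 7B 51 BD 52 3E

4490859936108085374 in hexadecimal, padded to 64 bits, is 0x3E52BD517BC1807E.
Split into bytes (most-significant first): 3E 52 BD 51 7B C1 80 7E.
In little-endian order the low byte comes first in memory.
So at ascending addresses the bytes are 7E 80 C1 7B 51 BD 52 3E.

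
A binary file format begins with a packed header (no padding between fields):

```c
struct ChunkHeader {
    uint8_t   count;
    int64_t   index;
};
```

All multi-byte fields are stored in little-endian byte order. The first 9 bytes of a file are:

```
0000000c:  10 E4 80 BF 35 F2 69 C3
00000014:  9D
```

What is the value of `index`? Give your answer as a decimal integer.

-7078697700291542812

`index` follows `count` (1 byte), so it starts at byte offset 1 and occupies 8 bytes.
Bytes at offsets 1..8: E4 80 BF 35 F2 69 C3 9D.
Little-endian stores the least-significant byte at the lowest address.
Reassemble most-significant byte first: 9D C3 69 F2 35 BF 80 E4 → 0x9DC369F235BF80E4.
Top bit is set, so as a signed 64-bit value this is 0x9DC369F235BF80E4 − 2^64 = -7078697700291542812.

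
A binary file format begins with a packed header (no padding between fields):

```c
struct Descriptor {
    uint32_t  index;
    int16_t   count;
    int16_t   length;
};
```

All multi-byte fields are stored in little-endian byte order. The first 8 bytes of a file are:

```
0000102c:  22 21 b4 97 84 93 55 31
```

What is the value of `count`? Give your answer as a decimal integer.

`count` follows `index` (4 bytes), so it starts at byte offset 4 and occupies 2 bytes.
Bytes at offsets 4..5: 84 93.
In little-endian order the low byte comes first in memory.
Reassemble most-significant byte first: 93 84 → 0x9384.
Top bit is set, so as a signed 16-bit value this is 0x9384 − 2^16 = -27772.

-27772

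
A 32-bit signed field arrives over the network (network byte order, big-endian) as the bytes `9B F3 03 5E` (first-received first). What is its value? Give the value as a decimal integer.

-1678572706

In big-endian order the high byte comes first in memory.
The bytes are already most-significant first: 0x9BF3035E.
Top bit is set, so as a signed 32-bit value this is 0x9BF3035E − 2^32 = -1678572706.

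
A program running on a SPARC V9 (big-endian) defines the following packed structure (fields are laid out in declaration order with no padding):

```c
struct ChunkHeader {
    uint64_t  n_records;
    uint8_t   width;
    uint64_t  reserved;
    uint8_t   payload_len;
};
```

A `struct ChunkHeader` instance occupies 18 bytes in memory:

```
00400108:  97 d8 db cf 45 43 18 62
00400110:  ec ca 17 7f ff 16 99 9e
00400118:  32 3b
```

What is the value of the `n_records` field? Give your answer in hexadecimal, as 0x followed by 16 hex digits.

`n_records` is the first field, at byte offset 0, occupying 8 bytes.
Bytes at offsets 0..7: 97 D8 DB CF 45 43 18 62.
In big-endian order the high byte comes first in memory.
The bytes are already most-significant first: 0x97D8DBCF45431862.

0x97D8DBCF45431862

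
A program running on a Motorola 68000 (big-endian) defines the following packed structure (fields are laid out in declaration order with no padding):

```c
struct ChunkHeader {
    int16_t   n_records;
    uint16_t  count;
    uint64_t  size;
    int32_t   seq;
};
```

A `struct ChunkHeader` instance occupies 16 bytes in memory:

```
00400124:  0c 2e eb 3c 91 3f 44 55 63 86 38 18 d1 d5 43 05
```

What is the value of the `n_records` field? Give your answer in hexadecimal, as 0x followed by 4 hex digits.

0x0C2E

`n_records` is the first field, at byte offset 0, occupying 2 bytes.
Bytes at offsets 0..1: 0C 2E.
Big-endian stores the most-significant byte at the lowest address.
The bytes are already most-significant first: 0x0C2E.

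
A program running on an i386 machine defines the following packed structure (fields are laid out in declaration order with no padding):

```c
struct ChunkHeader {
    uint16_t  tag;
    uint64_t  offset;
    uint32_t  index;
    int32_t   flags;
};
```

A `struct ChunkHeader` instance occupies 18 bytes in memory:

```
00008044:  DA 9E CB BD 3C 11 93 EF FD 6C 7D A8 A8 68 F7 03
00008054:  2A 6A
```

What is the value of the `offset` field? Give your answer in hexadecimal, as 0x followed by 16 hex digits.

`offset` follows `tag` (2 bytes), so it starts at byte offset 2 and occupies 8 bytes.
Bytes at offsets 2..9: CB BD 3C 11 93 EF FD 6C.
Little-endian stores the least-significant byte at the lowest address.
Reassemble most-significant byte first: 6C FD EF 93 11 3C BD CB → 0x6CFDEF93113CBDCB.

0x6CFDEF93113CBDCB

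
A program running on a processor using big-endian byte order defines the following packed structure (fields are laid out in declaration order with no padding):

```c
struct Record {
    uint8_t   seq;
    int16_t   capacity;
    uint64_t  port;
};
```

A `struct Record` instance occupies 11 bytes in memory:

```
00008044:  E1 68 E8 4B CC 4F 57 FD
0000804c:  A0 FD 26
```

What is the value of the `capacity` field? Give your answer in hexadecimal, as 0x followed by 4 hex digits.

0x68E8

`capacity` follows `seq` (1 byte), so it starts at byte offset 1 and occupies 2 bytes.
Bytes at offsets 1..2: 68 E8.
Big-endian: lowest address holds the most-significant byte.
The bytes are already most-significant first: 0x68E8.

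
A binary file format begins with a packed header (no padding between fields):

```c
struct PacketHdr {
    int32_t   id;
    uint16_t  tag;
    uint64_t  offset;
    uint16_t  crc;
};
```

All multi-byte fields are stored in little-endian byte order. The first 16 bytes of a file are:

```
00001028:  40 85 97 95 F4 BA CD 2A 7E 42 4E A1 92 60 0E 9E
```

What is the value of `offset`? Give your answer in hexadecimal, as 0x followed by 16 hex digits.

`offset` follows `id` (4 B), `tag` (2 B), so it starts at offset 4 + 2 = 6 and occupies 8 bytes.
Bytes at offsets 6..13: CD 2A 7E 42 4E A1 92 60.
Little-endian: lowest address holds the least-significant byte.
Reassemble most-significant byte first: 60 92 A1 4E 42 7E 2A CD → 0x6092A14E427E2ACD.

0x6092A14E427E2ACD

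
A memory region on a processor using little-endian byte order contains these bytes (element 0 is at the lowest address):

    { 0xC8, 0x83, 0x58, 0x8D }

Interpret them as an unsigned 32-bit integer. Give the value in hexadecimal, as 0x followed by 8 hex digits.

0x8D5883C8

In little-endian order the low byte comes first in memory.
Reassemble most-significant byte first: 8D 58 83 C8 → 0x8D5883C8.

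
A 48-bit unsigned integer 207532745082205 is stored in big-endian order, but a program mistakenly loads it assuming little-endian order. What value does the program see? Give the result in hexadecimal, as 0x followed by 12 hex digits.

207532745082205 in 48-bit hexadecimal is 0xBCBFFB8CC55D.
Stored big-endian, the bytes at ascending addresses are BC BF FB 8C C5 5D.
Read back as little-endian, the first byte is least significant, giving 0x5DC58CFBBFBC.

0x5DC58CFBBFBC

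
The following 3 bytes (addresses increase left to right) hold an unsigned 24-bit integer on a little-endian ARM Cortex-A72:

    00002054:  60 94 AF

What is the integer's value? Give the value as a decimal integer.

In little-endian order the low byte comes first in memory.
Reassemble most-significant byte first: AF 94 60 → 0xAF9460.
0xAF9460 = 11506784.

11506784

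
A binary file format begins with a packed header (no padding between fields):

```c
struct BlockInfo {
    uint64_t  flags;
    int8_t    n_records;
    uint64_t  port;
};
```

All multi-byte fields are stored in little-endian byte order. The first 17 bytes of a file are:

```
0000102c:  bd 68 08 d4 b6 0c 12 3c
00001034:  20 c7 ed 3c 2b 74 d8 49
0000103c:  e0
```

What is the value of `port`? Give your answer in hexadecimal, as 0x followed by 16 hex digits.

`port` follows `flags` (8 B), `n_records` (1 B), so it starts at offset 8 + 1 = 9 and occupies 8 bytes.
Bytes at offsets 9..16: C7 ED 3C 2B 74 D8 49 E0.
Little-endian stores the least-significant byte at the lowest address.
Reassemble most-significant byte first: E0 49 D8 74 2B 3C ED C7 → 0xE049D8742B3CEDC7.

0xE049D8742B3CEDC7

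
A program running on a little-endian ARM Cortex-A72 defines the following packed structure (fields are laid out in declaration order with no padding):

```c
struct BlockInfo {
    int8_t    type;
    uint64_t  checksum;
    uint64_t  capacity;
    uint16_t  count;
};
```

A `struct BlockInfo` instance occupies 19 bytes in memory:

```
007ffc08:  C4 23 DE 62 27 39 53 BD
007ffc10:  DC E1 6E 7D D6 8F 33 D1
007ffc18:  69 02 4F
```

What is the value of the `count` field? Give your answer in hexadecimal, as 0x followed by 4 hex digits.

0x4F02

`count` follows `type` (1 B), `checksum` (8 B), `capacity` (8 B), so it starts at offset 1 + 8 + 8 = 17 and occupies 2 bytes.
Bytes at offsets 17..18: 02 4F.
Little-endian: lowest address holds the least-significant byte.
Reassemble most-significant byte first: 4F 02 → 0x4F02.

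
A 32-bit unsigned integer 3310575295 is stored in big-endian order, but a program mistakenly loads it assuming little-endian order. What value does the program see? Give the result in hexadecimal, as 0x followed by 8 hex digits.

0xBF5E53C5

3310575295 in 32-bit hexadecimal is 0xC5535EBF.
Stored big-endian, the bytes at ascending addresses are C5 53 5E BF.
Read back as little-endian, the first byte is least significant, giving 0xBF5E53C5.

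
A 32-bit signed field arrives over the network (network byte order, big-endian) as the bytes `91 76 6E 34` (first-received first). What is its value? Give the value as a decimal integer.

In big-endian order the high byte comes first in memory.
The bytes are already most-significant first: 0x91766E34.
Top bit is set, so as a signed 32-bit value this is 0x91766E34 − 2^32 = -1854509516.

-1854509516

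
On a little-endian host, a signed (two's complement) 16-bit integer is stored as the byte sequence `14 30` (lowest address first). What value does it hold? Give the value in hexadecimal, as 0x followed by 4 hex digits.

Little-endian: lowest address holds the least-significant byte.
Reassemble most-significant byte first: 30 14 → 0x3014.

0x3014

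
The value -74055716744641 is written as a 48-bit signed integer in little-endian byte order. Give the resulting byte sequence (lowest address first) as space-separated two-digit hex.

Two's complement of -74055716744641 in 48 bits: 74055716744641 = 0x435A70B0ADC1; invert → 0xBCA58F4F523E; add 1 → 0xBCA58F4F523F.
Split into bytes (most-significant first): BC A5 8F 4F 52 3F.
Little-endian stores the least-significant byte at the lowest address.
So at ascending addresses the bytes are 3F 52 4F 8F A5 BC.

3F 52 4F 8F A5 BC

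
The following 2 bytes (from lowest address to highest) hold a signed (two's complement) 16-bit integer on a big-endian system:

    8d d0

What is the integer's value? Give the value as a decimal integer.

Big-endian: lowest address holds the most-significant byte.
The bytes are already most-significant first: 0x8DD0.
Top bit is set, so as a signed 16-bit value this is 0x8DD0 − 2^16 = -29232.

-29232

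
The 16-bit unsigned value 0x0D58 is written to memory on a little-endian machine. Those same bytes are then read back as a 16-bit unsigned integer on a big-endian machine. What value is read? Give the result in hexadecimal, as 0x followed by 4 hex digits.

0x580D

Stored little-endian, the bytes at ascending addresses are 58 0D.
Read back as big-endian, the last byte is least significant, giving 0x580D.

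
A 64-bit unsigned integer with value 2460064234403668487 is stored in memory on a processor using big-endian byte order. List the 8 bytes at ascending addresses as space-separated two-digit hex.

22 23 E7 63 20 46 22 07

2460064234403668487 in hexadecimal, padded to 64 bits, is 0x2223E76320462207.
Split into bytes (most-significant first): 22 23 E7 63 20 46 22 07.
Big-endian: lowest address holds the most-significant byte.
So the memory order matches the most-significant-first order: 22 23 E7 63 20 46 22 07.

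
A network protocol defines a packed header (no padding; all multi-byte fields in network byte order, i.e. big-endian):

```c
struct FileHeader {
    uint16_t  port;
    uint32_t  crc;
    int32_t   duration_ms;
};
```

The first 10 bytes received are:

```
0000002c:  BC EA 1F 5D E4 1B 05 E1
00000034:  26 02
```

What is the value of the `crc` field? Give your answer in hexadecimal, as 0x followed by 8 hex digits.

`crc` follows `port` (2 bytes), so it starts at byte offset 2 and occupies 4 bytes.
Bytes at offsets 2..5: 1F 5D E4 1B.
Big-endian: lowest address holds the most-significant byte.
The bytes are already most-significant first: 0x1F5DE41B.

0x1F5DE41B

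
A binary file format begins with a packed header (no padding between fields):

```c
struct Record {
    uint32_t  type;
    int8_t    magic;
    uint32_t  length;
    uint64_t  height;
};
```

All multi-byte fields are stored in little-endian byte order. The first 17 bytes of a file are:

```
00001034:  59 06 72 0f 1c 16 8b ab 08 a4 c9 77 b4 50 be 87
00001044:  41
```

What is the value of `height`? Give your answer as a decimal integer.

4721951988155664804

`height` follows `type` (4 B), `magic` (1 B), `length` (4 B), so it starts at offset 4 + 1 + 4 = 9 and occupies 8 bytes.
Bytes at offsets 9..16: A4 C9 77 B4 50 BE 87 41.
Little-endian: lowest address holds the least-significant byte.
Reassemble most-significant byte first: 41 87 BE 50 B4 77 C9 A4 → 0x4187BE50B477C9A4.
0x4187BE50B477C9A4 = 4721951988155664804.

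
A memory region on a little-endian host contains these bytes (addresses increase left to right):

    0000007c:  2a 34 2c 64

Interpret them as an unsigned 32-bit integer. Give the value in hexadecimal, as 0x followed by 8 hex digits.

Little-endian stores the least-significant byte at the lowest address.
Reassemble most-significant byte first: 64 2C 34 2A → 0x642C342A.

0x642C342A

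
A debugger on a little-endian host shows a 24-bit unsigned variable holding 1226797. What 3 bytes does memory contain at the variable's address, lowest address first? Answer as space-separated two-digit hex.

1226797 in hexadecimal, padded to 24 bits, is 0x12B82D.
Split into bytes (most-significant first): 12 B8 2D.
Little-endian stores the least-significant byte at the lowest address.
So at ascending addresses the bytes are 2D B8 12.

2D B8 12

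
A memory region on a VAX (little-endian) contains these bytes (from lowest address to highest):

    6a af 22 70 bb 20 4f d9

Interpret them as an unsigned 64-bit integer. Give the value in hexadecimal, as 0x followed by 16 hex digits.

0xD94F20BB7022AF6A

In little-endian order the low byte comes first in memory.
Reassemble most-significant byte first: D9 4F 20 BB 70 22 AF 6A → 0xD94F20BB7022AF6A.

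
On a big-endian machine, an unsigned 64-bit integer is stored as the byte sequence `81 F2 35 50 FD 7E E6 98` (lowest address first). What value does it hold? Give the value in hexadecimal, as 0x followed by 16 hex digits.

0x81F23550FD7EE698

In big-endian order the high byte comes first in memory.
The bytes are already most-significant first: 0x81F23550FD7EE698.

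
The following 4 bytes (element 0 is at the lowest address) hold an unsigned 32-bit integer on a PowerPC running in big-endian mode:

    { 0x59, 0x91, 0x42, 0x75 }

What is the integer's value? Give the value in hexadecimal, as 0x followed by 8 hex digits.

Big-endian stores the most-significant byte at the lowest address.
The bytes are already most-significant first: 0x59914275.

0x59914275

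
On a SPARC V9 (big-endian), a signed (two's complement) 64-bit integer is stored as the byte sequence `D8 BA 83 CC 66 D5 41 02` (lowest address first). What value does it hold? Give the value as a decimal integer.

In big-endian order the high byte comes first in memory.
The bytes are already most-significant first: 0xD8BA83CC66D54102.
Top bit is set, so as a signed 64-bit value this is 0xD8BA83CC66D54102 − 2^64 = -2829804501927116542.

-2829804501927116542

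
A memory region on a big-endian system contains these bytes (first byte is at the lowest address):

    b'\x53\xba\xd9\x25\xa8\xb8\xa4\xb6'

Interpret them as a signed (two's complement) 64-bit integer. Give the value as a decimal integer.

Big-endian: lowest address holds the most-significant byte.
The bytes are already most-significant first: 0x53BAD925A8B8A4B6.
0x53BAD925A8B8A4B6 = 6033373406583891126.

6033373406583891126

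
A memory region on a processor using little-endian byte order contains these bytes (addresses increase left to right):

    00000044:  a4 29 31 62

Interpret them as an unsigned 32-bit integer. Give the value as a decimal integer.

In little-endian order the low byte comes first in memory.
Reassemble most-significant byte first: 62 31 29 A4 → 0x623129A4.
0x623129A4 = 1647389092.

1647389092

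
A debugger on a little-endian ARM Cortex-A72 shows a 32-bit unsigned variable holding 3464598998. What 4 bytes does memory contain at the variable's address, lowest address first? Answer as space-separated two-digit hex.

3464598998 in hexadecimal, padded to 32 bits, is 0xCE8195D6.
Split into bytes (most-significant first): CE 81 95 D6.
In little-endian order the low byte comes first in memory.
So at ascending addresses the bytes are D6 95 81 CE.

D6 95 81 CE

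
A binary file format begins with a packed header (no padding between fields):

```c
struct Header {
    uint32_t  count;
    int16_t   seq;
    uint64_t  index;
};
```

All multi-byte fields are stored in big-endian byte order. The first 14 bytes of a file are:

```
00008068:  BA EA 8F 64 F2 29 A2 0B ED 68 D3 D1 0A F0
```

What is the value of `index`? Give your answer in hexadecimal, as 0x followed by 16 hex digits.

`index` follows `count` (4 B), `seq` (2 B), so it starts at offset 4 + 2 = 6 and occupies 8 bytes.
Bytes at offsets 6..13: A2 0B ED 68 D3 D1 0A F0.
Big-endian stores the most-significant byte at the lowest address.
The bytes are already most-significant first: 0xA20BED68D3D10AF0.

0xA20BED68D3D10AF0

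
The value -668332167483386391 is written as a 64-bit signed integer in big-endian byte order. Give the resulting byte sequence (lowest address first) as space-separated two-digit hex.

Two's complement of -668332167483386391 in 64 bits: 668332167483386391 = 0x09466490BAD06A17; invert → 0xF6B99B6F452F95E8; add 1 → 0xF6B99B6F452F95E9.
Split into bytes (most-significant first): F6 B9 9B 6F 45 2F 95 E9.
Big-endian stores the most-significant byte at the lowest address.
So the memory order matches the most-significant-first order: F6 B9 9B 6F 45 2F 95 E9.

F6 B9 9B 6F 45 2F 95 E9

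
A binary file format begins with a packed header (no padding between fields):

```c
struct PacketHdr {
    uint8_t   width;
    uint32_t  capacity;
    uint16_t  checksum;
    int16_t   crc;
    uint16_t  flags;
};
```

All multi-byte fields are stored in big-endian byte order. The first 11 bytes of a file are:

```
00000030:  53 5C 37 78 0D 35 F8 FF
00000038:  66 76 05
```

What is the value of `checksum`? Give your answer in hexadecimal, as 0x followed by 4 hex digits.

`checksum` follows `width` (1 B), `capacity` (4 B), so it starts at offset 1 + 4 = 5 and occupies 2 bytes.
Bytes at offsets 5..6: 35 F8.
Big-endian stores the most-significant byte at the lowest address.
The bytes are already most-significant first: 0x35F8.

0x35F8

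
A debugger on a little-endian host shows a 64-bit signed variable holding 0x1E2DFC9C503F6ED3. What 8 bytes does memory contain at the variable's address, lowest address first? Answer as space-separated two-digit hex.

D3 6E 3F 50 9C FC 2D 1E

Split into bytes (most-significant first): 1E 2D FC 9C 50 3F 6E D3.
Little-endian: lowest address holds the least-significant byte.
So at ascending addresses the bytes are D3 6E 3F 50 9C FC 2D 1E.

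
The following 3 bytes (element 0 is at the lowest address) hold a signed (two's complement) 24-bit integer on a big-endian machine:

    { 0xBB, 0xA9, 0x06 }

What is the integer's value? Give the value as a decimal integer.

Big-endian: lowest address holds the most-significant byte.
The bytes are already most-significant first: 0xBBA906.
Top bit is set, so as a signed 24-bit value this is 0xBBA906 − 2^24 = -4478714.

-4478714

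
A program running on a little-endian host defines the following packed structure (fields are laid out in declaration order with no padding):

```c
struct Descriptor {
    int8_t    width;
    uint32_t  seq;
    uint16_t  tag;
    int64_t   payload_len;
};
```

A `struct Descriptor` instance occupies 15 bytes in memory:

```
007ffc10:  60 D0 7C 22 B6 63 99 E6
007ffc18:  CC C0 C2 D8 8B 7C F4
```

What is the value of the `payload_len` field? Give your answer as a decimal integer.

`payload_len` follows `width` (1 B), `seq` (4 B), `tag` (2 B), so it starts at offset 1 + 4 + 2 = 7 and occupies 8 bytes.
Bytes at offsets 7..14: E6 CC C0 C2 D8 8B 7C F4.
Little-endian: lowest address holds the least-significant byte.
Reassemble most-significant byte first: F4 7C 8B D8 C2 C0 CC E6 → 0xF47C8BD8C2C0CCE6.
Top bit is set, so as a signed 64-bit value this is 0xF47C8BD8C2C0CCE6 − 2^64 = -829634468246401818.

-829634468246401818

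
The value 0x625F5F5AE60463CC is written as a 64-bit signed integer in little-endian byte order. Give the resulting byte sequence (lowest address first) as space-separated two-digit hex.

Split into bytes (most-significant first): 62 5F 5F 5A E6 04 63 CC.
In little-endian order the low byte comes first in memory.
So at ascending addresses the bytes are CC 63 04 E6 5A 5F 5F 62.

CC 63 04 E6 5A 5F 5F 62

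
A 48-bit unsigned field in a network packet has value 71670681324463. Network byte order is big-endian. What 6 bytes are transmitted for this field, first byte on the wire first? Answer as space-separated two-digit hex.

41 2F 21 80 4B AF

71670681324463 in hexadecimal, padded to 48 bits, is 0x412F21804BAF.
Split into bytes (most-significant first): 41 2F 21 80 4B AF.
Big-endian stores the most-significant byte at the lowest address.
So the memory order matches the most-significant-first order: 41 2F 21 80 4B AF.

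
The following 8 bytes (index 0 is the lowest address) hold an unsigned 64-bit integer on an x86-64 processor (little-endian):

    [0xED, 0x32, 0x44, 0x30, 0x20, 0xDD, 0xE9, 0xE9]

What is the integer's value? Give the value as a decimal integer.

In little-endian order the low byte comes first in memory.
Reassemble most-significant byte first: E9 E9 DD 20 30 44 32 ED → 0xE9E9DD20304432ED.
0xE9E9DD20304432ED = 16855246210729259757.

16855246210729259757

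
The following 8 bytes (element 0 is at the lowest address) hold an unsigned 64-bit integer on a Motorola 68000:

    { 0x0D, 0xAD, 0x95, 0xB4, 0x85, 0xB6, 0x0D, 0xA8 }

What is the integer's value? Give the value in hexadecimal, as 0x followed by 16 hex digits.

Big-endian stores the most-significant byte at the lowest address.
The bytes are already most-significant first: 0x0DAD95B485B60DA8.

0x0DAD95B485B60DA8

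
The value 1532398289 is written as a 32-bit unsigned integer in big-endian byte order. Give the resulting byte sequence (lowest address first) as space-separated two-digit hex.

5B 56 8A D1

1532398289 in hexadecimal, padded to 32 bits, is 0x5B568AD1.
Split into bytes (most-significant first): 5B 56 8A D1.
Big-endian stores the most-significant byte at the lowest address.
So the memory order matches the most-significant-first order: 5B 56 8A D1.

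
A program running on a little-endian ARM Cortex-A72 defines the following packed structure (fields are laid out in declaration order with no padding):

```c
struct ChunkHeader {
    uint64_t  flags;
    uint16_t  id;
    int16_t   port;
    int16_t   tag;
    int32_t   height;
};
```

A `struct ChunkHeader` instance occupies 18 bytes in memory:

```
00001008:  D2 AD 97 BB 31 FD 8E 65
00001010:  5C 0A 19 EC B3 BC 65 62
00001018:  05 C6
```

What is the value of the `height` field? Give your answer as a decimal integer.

`height` follows `flags` (8 B), `id` (2 B), `port` (2 B), `tag` (2 B), so it starts at offset 8 + 2 + 2 + 2 = 14 and occupies 4 bytes.
Bytes at offsets 14..17: 65 62 05 C6.
Little-endian stores the least-significant byte at the lowest address.
Reassemble most-significant byte first: C6 05 62 65 → 0xC6056265.
Top bit is set, so as a signed 32-bit value this is 0xC6056265 − 2^32 = -972725659.

-972725659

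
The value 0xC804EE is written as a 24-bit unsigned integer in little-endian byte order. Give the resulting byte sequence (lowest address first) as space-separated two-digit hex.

Split into bytes (most-significant first): C8 04 EE.
In little-endian order the low byte comes first in memory.
So at ascending addresses the bytes are EE 04 C8.

EE 04 C8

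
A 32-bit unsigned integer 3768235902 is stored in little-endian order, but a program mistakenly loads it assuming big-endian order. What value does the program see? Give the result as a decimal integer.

3768235902 in 32-bit hexadecimal is 0xE09AB77E.
Stored little-endian, the bytes at ascending addresses are 7E B7 9A E0.
Read back as big-endian, the last byte is least significant, giving 0x7EB79AE0.
0x7EB79AE0 = 2125961952.

2125961952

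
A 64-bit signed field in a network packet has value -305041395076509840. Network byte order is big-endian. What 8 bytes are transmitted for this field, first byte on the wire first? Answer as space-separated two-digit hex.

Two's complement of -305041395076509840 in 64 bits: 305041395076509840 = 0x043BB9885B533090; invert → 0xFBC44677A4ACCF6F; add 1 → 0xFBC44677A4ACCF70.
Split into bytes (most-significant first): FB C4 46 77 A4 AC CF 70.
In big-endian order the high byte comes first in memory.
So the memory order matches the most-significant-first order: FB C4 46 77 A4 AC CF 70.

FB C4 46 77 A4 AC CF 70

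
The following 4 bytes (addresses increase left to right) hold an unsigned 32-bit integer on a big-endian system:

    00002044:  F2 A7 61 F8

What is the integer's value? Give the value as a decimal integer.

4071055864

Big-endian: lowest address holds the most-significant byte.
The bytes are already most-significant first: 0xF2A761F8.
0xF2A761F8 = 4071055864.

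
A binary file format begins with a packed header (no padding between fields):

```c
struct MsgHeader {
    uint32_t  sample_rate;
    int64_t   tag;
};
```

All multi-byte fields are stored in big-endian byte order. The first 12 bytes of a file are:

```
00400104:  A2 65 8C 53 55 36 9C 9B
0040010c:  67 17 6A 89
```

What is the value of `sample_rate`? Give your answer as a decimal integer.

2724564051

`sample_rate` is the first field, at byte offset 0, occupying 4 bytes.
Bytes at offsets 0..3: A2 65 8C 53.
In big-endian order the high byte comes first in memory.
The bytes are already most-significant first: 0xA2658C53.
0xA2658C53 = 2724564051.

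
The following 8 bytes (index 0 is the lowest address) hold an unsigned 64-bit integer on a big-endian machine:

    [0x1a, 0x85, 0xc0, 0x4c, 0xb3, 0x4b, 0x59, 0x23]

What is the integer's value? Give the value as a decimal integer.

In big-endian order the high byte comes first in memory.
The bytes are already most-significant first: 0x1A85C04CB34B5923.
0x1A85C04CB34B5923 = 1911145052546750755.

1911145052546750755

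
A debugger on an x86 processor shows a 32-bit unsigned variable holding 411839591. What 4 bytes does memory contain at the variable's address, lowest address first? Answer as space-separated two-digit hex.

67 2C 8C 18

411839591 in hexadecimal, padded to 32 bits, is 0x188C2C67.
Split into bytes (most-significant first): 18 8C 2C 67.
Little-endian: lowest address holds the least-significant byte.
So at ascending addresses the bytes are 67 2C 8C 18.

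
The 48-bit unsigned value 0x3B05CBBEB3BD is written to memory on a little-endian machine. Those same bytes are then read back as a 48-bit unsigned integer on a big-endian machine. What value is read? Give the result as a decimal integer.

208579697771835

Stored little-endian, the bytes at ascending addresses are BD B3 BE CB 05 3B.
Read back as big-endian, the last byte is least significant, giving 0xBDB3BECB053B.
0xBDB3BECB053B = 208579697771835.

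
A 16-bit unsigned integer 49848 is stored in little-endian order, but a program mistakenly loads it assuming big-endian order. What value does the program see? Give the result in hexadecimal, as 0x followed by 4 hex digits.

0xB8C2

49848 in 16-bit hexadecimal is 0xC2B8.
Stored little-endian, the bytes at ascending addresses are B8 C2.
Read back as big-endian, the last byte is least significant, giving 0xB8C2.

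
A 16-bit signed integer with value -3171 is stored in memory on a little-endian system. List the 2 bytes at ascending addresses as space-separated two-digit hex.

9D F3

Two's complement of -3171 in 16 bits: 3171 = 0x0C63; invert → 0xF39C; add 1 → 0xF39D.
Split into bytes (most-significant first): F3 9D.
Little-endian: lowest address holds the least-significant byte.
So at ascending addresses the bytes are 9D F3.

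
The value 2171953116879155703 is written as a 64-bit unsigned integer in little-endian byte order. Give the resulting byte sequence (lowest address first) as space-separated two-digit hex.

F7 71 62 30 DA 53 24 1E

2171953116879155703 in hexadecimal, padded to 64 bits, is 0x1E2453DA306271F7.
Split into bytes (most-significant first): 1E 24 53 DA 30 62 71 F7.
In little-endian order the low byte comes first in memory.
So at ascending addresses the bytes are F7 71 62 30 DA 53 24 1E.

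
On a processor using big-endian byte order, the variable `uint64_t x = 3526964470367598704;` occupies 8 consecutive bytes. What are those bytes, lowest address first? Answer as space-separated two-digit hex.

30 F2 4B 7F C7 AF 38 70

3526964470367598704 in hexadecimal, padded to 64 bits, is 0x30F24B7FC7AF3870.
Split into bytes (most-significant first): 30 F2 4B 7F C7 AF 38 70.
Big-endian stores the most-significant byte at the lowest address.
So the memory order matches the most-significant-first order: 30 F2 4B 7F C7 AF 38 70.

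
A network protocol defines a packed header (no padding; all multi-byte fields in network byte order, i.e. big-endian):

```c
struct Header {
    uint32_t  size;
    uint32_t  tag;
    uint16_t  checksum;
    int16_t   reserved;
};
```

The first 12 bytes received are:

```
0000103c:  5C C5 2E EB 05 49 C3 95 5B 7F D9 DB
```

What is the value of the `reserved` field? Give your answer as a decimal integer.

-9765

`reserved` follows `size` (4 B), `tag` (4 B), `checksum` (2 B), so it starts at offset 4 + 4 + 2 = 10 and occupies 2 bytes.
Bytes at offsets 10..11: D9 DB.
Big-endian: lowest address holds the most-significant byte.
The bytes are already most-significant first: 0xD9DB.
Top bit is set, so as a signed 16-bit value this is 0xD9DB − 2^16 = -9765.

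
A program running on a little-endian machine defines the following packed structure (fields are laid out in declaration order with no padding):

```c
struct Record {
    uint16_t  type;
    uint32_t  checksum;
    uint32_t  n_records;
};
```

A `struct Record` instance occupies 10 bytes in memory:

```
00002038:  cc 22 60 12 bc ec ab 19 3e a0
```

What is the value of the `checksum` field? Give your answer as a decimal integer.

`checksum` follows `type` (2 bytes), so it starts at byte offset 2 and occupies 4 bytes.
Bytes at offsets 2..5: 60 12 BC EC.
Little-endian stores the least-significant byte at the lowest address.
Reassemble most-significant byte first: EC BC 12 60 → 0xECBC1260.
0xECBC1260 = 3971748448.

3971748448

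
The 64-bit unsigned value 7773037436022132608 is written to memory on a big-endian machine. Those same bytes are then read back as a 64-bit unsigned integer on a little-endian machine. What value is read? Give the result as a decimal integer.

7773037436022132608 in 64-bit hexadecimal is 0x6BDF605D5FE98F80.
Stored big-endian, the bytes at ascending addresses are 6B DF 60 5D 5F E9 8F 80.
Read back as little-endian, the first byte is least significant, giving 0x808FE95F5D60DF6B.
0x808FE95F5D60DF6B = 9263879554322194283.

9263879554322194283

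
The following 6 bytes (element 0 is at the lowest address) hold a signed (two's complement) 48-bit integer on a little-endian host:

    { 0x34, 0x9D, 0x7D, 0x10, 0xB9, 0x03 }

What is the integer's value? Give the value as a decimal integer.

4093380500788

Little-endian stores the least-significant byte at the lowest address.
Reassemble most-significant byte first: 03 B9 10 7D 9D 34 → 0x03B9107D9D34.
0x03B9107D9D34 = 4093380500788.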